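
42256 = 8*5282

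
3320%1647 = 26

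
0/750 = 0=0.00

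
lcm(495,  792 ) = 3960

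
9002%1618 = 912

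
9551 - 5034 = 4517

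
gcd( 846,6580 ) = 94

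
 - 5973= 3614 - 9587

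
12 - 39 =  - 27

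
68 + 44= 112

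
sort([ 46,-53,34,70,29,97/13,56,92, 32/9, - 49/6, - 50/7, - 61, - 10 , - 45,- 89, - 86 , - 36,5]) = [ - 89 , - 86,- 61,  -  53, - 45, - 36, - 10, - 49/6,-50/7 , 32/9,5,97/13,29,34, 46,  56,70,92]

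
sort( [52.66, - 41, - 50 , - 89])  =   [-89, - 50, - 41, 52.66 ] 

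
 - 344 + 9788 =9444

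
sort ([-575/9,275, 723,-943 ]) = [- 943,-575/9, 275, 723]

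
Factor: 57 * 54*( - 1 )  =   - 3078= - 2^1*3^4*19^1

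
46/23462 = 23/11731 =0.00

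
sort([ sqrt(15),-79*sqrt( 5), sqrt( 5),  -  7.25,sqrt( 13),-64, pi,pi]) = [-79*sqrt ( 5 ),-64, - 7.25, sqrt( 5),pi , pi,  sqrt(13 ),sqrt(15) ] 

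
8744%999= 752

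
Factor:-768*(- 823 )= 632064 = 2^8*3^1 *823^1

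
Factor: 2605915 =5^1*13^1*47^1*853^1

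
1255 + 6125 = 7380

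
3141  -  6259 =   -  3118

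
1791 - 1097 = 694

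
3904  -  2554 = 1350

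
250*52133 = 13033250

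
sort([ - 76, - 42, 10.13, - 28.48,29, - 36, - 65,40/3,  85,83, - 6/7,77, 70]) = [ - 76, - 65, - 42, - 36,  -  28.48,-6/7,10.13,40/3,29,  70 , 77,83, 85] 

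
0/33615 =0 = 0.00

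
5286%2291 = 704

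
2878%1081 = 716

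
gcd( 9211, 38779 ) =1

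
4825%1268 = 1021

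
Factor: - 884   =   - 2^2*13^1*17^1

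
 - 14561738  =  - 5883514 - 8678224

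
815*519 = 422985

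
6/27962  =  3/13981 = 0.00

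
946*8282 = 7834772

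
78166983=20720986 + 57445997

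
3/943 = 3/943 = 0.00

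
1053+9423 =10476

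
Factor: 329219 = 11^1 * 173^2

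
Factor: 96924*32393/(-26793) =-2^2*3^(-1)*13^( - 1)*29^1*41^1*197^1*229^ (  -  1) * 1117^1 = -1046553044/8931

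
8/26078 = 4/13039 = 0.00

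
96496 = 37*2608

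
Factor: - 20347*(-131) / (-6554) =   -  2665457/6554 = -2^( - 1)*29^( - 1)*113^(  -  1 )*131^1*20347^1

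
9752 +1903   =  11655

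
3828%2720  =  1108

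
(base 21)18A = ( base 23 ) 13L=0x26b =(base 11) 513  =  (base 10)619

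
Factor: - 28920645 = -3^5*5^1*13^1 * 1831^1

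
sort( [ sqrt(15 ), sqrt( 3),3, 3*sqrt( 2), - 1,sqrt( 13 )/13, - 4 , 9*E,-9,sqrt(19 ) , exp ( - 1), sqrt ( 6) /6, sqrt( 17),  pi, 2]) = [ -9,-4, - 1,sqrt( 13 )/13,exp( - 1) , sqrt( 6 ) /6,sqrt( 3),2 , 3, pi,  sqrt( 15 ),sqrt( 17 ), 3*sqrt( 2 ), sqrt( 19) , 9*E]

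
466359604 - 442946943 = 23412661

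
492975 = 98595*5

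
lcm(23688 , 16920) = 118440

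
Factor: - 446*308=-137368 = -2^3  *7^1  *  11^1*223^1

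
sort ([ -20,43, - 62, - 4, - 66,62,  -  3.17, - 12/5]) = [ - 66, - 62,- 20, - 4, - 3.17, - 12/5,43, 62 ] 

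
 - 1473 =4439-5912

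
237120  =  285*832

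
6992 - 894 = 6098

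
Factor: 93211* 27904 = 2600959744 = 2^8* 17^1*109^1*5483^1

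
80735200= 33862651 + 46872549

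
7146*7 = 50022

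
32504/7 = 4643 + 3/7 = 4643.43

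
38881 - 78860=  -  39979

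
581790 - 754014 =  - 172224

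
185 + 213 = 398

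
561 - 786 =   -  225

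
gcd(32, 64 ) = 32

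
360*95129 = 34246440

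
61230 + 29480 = 90710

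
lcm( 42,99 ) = 1386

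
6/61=6/61 = 0.10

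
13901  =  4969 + 8932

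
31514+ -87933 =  -56419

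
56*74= 4144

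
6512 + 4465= 10977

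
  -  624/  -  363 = 208/121 = 1.72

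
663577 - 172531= 491046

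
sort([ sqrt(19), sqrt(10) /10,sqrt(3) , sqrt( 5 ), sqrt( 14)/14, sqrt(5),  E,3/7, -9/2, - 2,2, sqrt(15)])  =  [-9/2, - 2,sqrt(14 )/14 , sqrt (10) /10 , 3/7,sqrt( 3), 2,sqrt(5), sqrt( 5 ),E,sqrt(15), sqrt( 19 )]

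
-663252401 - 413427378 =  - 1076679779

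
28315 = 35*809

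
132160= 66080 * 2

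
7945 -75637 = -67692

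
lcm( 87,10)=870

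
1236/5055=412/1685 =0.24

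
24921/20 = 1246 + 1/20 = 1246.05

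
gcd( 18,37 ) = 1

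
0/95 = 0 = 0.00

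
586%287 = 12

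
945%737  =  208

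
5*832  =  4160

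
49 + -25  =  24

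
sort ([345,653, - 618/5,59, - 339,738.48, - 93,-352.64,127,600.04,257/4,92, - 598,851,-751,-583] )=[ - 751 , - 598, - 583, - 352.64, - 339, - 618/5, - 93 , 59,257/4,92 , 127, 345,  600.04, 653,738.48, 851 ]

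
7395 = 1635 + 5760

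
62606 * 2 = 125212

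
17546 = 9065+8481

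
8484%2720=324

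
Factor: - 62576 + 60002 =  - 2574  =  -2^1*3^2*11^1*13^1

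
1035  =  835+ 200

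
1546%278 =156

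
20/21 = 20/21 = 0.95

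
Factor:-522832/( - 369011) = 656/463 = 2^4 * 41^1 * 463^(-1)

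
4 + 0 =4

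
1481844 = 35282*42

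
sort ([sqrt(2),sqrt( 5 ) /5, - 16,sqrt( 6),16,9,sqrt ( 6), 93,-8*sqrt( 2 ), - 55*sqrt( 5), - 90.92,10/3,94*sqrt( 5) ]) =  [ - 55*sqrt (5)  ,  -  90.92, - 16,-8*sqrt(2), sqrt( 5)/5,sqrt( 2), sqrt(6 ), sqrt( 6 ),10/3,9,  16,93,94  *  sqrt( 5 )] 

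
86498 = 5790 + 80708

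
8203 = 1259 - -6944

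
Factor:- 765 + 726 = - 3^1 * 13^1 = - 39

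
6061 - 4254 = 1807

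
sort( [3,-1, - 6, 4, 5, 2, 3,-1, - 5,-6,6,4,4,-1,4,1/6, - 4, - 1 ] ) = [-6,-6, - 5, - 4,  -  1,-1 ,  -  1, - 1,1/6, 2,  3, 3, 4, 4, 4,  4,5, 6 ]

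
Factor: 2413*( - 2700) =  - 2^2*3^3*5^2*19^1 *127^1 = -6515100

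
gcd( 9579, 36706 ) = 1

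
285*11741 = 3346185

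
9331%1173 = 1120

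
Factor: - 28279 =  - 28279^1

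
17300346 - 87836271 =  -  70535925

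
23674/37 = 23674/37 = 639.84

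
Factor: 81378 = 2^1*3^3*11^1*137^1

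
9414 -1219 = 8195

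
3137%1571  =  1566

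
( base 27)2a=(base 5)224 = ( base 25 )2E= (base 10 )64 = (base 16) 40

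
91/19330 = 91/19330 = 0.00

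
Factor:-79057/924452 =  - 2^(-2 )*11^1*239^(-1) * 967^ (  -  1 )*7187^1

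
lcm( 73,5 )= 365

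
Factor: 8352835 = 5^1*1670567^1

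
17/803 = 17/803=   0.02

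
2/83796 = 1/41898 = 0.00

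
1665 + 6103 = 7768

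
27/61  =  27/61 = 0.44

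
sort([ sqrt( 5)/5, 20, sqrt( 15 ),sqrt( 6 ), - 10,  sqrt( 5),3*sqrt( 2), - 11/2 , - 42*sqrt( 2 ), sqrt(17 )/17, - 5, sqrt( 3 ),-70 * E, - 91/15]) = [-70*E, - 42*sqrt( 2),-10, - 91/15,  -  11/2,-5, sqrt( 17)/17,  sqrt( 5)/5,sqrt( 3 ), sqrt (5 ),sqrt ( 6), sqrt ( 15 ), 3 *sqrt(2 ),  20]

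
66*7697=508002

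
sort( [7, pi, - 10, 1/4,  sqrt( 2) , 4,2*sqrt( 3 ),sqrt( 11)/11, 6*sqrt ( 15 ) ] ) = [ - 10,  1/4,  sqrt( 11 )/11 , sqrt( 2 ), pi,2*sqrt( 3), 4, 7, 6 * sqrt( 15 )]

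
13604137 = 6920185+6683952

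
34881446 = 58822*593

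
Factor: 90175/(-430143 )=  - 3^ ( - 1 )*5^2 * 7^( - 1 )*3607^1*20483^( - 1 ) 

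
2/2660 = 1/1330  =  0.00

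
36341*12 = 436092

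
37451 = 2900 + 34551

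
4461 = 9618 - 5157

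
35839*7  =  250873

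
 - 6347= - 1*6347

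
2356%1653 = 703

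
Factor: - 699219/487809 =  - 7^( - 1 )*19^1 * 47^1 *89^ ( - 1 ) = -893/623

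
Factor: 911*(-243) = - 221373=-3^5*911^1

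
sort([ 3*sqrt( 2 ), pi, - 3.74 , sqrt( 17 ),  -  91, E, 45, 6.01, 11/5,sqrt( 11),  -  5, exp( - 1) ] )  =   [ - 91, - 5, - 3.74, exp( - 1 ), 11/5,E, pi, sqrt( 11 ),sqrt( 17 ),  3*sqrt( 2), 6.01 , 45]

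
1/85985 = 1/85985=   0.00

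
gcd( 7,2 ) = 1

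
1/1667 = 1/1667 = 0.00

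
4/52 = 1/13 = 0.08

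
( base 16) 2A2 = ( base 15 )2ee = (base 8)1242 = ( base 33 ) KE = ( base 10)674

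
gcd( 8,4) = 4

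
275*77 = 21175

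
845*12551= 10605595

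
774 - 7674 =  - 6900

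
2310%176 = 22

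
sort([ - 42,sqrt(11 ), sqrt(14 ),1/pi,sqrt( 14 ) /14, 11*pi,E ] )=[ - 42, sqrt( 14)/14 , 1/pi,E, sqrt(11), sqrt (14 ),  11 * pi] 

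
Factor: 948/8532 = 3^ ( - 2 ) = 1/9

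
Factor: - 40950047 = -40950047^1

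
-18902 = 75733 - 94635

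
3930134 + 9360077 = 13290211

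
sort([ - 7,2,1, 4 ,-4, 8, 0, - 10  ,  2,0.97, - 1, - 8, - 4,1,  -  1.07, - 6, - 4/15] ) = [-10,-8,-7,  -  6, - 4,  -  4,  -  1.07, - 1, - 4/15,0, 0.97,1,1, 2, 2, 4,8]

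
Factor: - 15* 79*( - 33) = 39105=3^2 * 5^1*11^1*79^1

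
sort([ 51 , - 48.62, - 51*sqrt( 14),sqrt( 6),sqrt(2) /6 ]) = [ - 51*sqrt( 14), - 48.62, sqrt(2)/6,sqrt(6 ),  51] 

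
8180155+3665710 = 11845865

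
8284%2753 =25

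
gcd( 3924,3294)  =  18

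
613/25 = 613/25 = 24.52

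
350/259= 50/37 = 1.35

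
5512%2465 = 582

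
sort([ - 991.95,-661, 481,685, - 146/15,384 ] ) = [ - 991.95, - 661 , - 146/15, 384,481,685 ] 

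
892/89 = 892/89 = 10.02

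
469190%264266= 204924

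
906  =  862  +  44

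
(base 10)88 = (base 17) 53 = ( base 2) 1011000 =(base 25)3d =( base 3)10021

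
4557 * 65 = 296205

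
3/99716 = 3/99716= 0.00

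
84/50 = 1+17/25 = 1.68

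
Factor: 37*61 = 37^1*61^1 = 2257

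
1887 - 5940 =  - 4053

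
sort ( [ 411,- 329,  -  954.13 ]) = [-954.13, - 329 , 411]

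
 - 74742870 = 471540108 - 546282978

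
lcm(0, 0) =0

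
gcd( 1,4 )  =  1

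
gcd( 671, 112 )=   1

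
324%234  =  90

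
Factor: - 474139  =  -251^1*1889^1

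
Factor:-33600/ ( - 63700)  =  48/91 = 2^4*3^1*7^(-1)*13^( -1 ) 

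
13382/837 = 13382/837 = 15.99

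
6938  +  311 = 7249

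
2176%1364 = 812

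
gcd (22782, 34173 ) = 11391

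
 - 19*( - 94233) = 1790427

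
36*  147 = 5292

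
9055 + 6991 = 16046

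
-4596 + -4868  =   - 9464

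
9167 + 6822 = 15989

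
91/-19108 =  - 91/19108 = -0.00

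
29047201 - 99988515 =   -  70941314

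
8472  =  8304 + 168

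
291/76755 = 97/25585= 0.00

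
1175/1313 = 1175/1313 = 0.89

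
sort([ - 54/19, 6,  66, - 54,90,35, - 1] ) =[ - 54, - 54/19, - 1, 6,35,66 , 90]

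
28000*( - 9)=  - 252000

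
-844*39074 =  - 32978456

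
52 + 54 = 106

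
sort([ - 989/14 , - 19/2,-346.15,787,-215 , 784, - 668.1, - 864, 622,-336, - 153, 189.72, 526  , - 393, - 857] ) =[ - 864, - 857, - 668.1 ,-393, - 346.15, - 336,- 215, - 153, - 989/14, - 19/2,189.72,526, 622, 784,787 ]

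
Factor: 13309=13309^1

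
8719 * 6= 52314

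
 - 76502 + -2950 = - 79452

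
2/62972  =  1/31486 = 0.00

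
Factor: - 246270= - 2^1 * 3^1*5^1 * 8209^1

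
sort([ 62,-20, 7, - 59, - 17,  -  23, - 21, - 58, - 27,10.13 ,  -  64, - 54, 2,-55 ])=[ - 64, - 59, - 58, - 55, - 54, - 27, - 23,-21,-20, - 17 , 2,  7, 10.13,62]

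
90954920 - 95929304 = - 4974384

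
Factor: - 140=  - 2^2*5^1*7^1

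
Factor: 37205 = 5^1*7^1*1063^1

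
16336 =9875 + 6461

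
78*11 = 858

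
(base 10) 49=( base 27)1m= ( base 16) 31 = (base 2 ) 110001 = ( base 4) 301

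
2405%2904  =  2405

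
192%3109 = 192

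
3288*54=177552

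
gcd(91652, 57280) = 4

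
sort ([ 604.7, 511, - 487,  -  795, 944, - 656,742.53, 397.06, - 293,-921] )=[ - 921, - 795,  -  656,-487,- 293,397.06,511, 604.7,742.53,944 ] 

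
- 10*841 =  - 8410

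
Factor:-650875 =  - 5^3*41^1*127^1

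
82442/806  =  41221/403 = 102.29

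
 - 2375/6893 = -2375/6893 = -0.34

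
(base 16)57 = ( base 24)3F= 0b1010111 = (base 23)3i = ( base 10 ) 87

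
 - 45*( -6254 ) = 281430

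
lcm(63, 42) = 126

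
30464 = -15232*(- 2)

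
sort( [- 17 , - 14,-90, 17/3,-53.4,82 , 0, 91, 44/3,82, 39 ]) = [ - 90, - 53.4,- 17, - 14,  0 , 17/3, 44/3, 39, 82,82, 91]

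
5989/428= 13 + 425/428 = 13.99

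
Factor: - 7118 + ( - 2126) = - 2^2*2311^1=- 9244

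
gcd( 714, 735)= 21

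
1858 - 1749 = 109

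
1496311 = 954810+541501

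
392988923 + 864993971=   1257982894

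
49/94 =49/94 = 0.52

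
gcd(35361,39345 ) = 3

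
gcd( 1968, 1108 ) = 4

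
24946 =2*12473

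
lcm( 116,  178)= 10324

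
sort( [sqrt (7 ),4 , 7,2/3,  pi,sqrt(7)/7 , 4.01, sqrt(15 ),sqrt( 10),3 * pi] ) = [ sqrt( 7)/7,  2/3,sqrt( 7),  pi, sqrt(10 ), sqrt( 15 ), 4, 4.01,  7, 3 * pi]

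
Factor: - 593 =- 593^1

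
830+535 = 1365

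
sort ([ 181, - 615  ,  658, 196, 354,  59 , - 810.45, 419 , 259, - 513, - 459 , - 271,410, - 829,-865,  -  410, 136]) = [ - 865,  -  829, - 810.45, - 615, - 513,-459, - 410,-271, 59, 136, 181, 196,259,354,410 , 419, 658]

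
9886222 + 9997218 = 19883440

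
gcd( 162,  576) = 18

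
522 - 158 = 364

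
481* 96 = 46176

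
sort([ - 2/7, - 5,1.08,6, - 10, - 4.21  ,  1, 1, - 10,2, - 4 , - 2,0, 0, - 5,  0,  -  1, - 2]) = [-10, - 10, - 5,  -  5, - 4.21, - 4,  -  2,- 2, - 1, - 2/7,0,0,0,1  ,  1,1.08,2,6 ]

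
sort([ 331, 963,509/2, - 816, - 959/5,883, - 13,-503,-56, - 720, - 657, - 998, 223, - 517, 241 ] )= [ - 998, - 816, - 720,  -  657, - 517,  -  503,-959/5, - 56 , - 13  ,  223,241,509/2, 331, 883, 963 ]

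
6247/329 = 6247/329 = 18.99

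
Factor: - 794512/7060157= - 2^4*13^( - 1)*17^1*23^1 *31^( - 1)*127^1*17519^( - 1) 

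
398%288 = 110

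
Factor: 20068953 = 3^1*47^1 * 317^1*449^1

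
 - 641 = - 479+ -162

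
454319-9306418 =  - 8852099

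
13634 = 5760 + 7874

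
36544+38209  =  74753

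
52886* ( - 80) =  - 4230880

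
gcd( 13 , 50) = 1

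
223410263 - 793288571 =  - 569878308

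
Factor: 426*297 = 126522 = 2^1*3^4*11^1* 71^1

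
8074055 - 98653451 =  - 90579396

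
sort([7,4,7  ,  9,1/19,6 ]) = [1/19, 4,6,7 , 7,9]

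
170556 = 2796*61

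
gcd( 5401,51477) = 1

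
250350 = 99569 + 150781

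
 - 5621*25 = -140525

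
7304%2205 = 689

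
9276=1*9276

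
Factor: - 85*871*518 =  - 2^1*5^1*7^1*13^1*17^1*37^1 * 67^1 = - 38350130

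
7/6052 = 7/6052  =  0.00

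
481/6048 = 481/6048=0.08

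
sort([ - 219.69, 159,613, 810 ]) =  [-219.69,159,613, 810]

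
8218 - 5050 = 3168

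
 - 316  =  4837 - 5153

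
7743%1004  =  715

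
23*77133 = 1774059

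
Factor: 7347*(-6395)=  - 3^1*5^1 *31^1*79^1 * 1279^1 = - 46984065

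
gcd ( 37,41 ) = 1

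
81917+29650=111567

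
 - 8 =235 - 243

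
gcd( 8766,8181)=9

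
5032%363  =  313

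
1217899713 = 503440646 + 714459067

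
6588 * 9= 59292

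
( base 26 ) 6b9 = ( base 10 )4351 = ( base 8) 10377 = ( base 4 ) 1003333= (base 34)3px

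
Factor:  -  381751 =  - 41^1*9311^1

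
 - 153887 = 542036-695923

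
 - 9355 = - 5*1871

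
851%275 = 26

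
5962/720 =2981/360 = 8.28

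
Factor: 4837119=3^1*7^1*230339^1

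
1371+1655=3026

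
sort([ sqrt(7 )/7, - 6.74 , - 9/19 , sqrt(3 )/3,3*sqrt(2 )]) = [ - 6.74, -9/19,sqrt ( 7) /7,sqrt(3)/3,3*sqrt(2 )] 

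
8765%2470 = 1355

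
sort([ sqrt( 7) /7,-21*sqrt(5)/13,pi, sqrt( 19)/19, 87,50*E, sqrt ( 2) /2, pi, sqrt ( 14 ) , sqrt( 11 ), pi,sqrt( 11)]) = [ - 21*sqrt( 5) /13, sqrt( 19)/19, sqrt( 7 )/7,sqrt(2)/2,  pi,pi, pi,sqrt( 11), sqrt( 11), sqrt( 14), 87,  50*E]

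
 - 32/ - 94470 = 16/47235 = 0.00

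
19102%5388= 2938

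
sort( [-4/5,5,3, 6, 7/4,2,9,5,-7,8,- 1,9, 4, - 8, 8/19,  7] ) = [ - 8,- 7,  -  1,-4/5,  8/19, 7/4,2,3, 4,5,5 , 6, 7, 8, 9 , 9 ] 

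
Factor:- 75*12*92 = -82800 = -  2^4*3^2 * 5^2 * 23^1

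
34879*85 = 2964715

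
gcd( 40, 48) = 8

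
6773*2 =13546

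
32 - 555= - 523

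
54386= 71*766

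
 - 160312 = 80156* ( - 2)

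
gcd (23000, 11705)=5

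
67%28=11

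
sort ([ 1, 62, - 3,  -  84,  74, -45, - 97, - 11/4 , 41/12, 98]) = [ - 97, - 84,-45, - 3, -11/4,  1, 41/12, 62,  74,98 ]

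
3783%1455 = 873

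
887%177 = 2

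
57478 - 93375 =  - 35897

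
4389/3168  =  1  +  37/96 = 1.39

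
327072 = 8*40884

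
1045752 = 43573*24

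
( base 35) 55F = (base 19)H97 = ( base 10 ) 6315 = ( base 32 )65b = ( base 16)18ab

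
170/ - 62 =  - 3 + 8/31 = - 2.74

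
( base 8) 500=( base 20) G0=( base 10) 320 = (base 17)11e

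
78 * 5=390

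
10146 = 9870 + 276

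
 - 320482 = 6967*(- 46)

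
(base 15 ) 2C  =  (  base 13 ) 33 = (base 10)42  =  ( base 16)2a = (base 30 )1C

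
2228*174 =387672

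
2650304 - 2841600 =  - 191296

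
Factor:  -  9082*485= -4404770  =  - 2^1*5^1*19^1*97^1*239^1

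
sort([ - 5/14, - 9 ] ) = [-9,  -  5/14] 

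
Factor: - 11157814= -2^1*17^1*328171^1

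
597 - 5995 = -5398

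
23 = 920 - 897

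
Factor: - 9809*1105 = - 5^1*13^1*17^2*577^1 = - 10838945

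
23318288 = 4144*5627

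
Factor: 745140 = 2^2*3^1 * 5^1*11^1 * 1129^1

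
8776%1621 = 671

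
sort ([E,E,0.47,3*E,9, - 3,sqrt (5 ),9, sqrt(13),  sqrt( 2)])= [ - 3,0.47,  sqrt( 2), sqrt( 5 ),E, E,sqrt( 13),3 * E,9, 9] 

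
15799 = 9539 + 6260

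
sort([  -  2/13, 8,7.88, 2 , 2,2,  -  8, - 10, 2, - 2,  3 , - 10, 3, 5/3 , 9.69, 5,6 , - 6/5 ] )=[-10, - 10, - 8,- 2 ,-6/5, - 2/13 , 5/3,2, 2,2  ,  2 , 3,3,5 , 6, 7.88,8, 9.69]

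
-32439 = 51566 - 84005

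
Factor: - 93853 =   -  127^1*739^1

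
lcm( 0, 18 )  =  0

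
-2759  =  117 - 2876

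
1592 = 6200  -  4608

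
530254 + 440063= 970317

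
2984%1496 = 1488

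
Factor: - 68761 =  - 7^1 * 11^1*19^1*47^1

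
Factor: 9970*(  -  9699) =-2^1* 3^1 * 5^1*53^1*61^1*997^1= - 96699030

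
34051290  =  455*74838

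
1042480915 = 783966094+258514821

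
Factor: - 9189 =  - 3^2*1021^1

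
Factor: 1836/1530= 6/5 = 2^1*3^1*5^( - 1)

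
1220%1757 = 1220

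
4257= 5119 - 862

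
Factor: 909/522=2^(-1) * 29^(- 1) * 101^1 = 101/58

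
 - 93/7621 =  - 1 + 7528/7621 =- 0.01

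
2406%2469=2406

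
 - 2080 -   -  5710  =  3630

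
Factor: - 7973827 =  - 1637^1*4871^1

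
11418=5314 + 6104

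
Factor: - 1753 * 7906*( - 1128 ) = 2^4 * 3^1*47^1*59^1 * 67^1*1753^1 =15633197904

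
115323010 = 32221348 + 83101662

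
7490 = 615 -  - 6875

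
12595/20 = 629 + 3/4 = 629.75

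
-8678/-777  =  8678/777 = 11.17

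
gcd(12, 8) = 4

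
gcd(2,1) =1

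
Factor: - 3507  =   - 3^1*7^1*167^1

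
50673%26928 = 23745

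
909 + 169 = 1078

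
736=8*92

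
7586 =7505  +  81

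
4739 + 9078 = 13817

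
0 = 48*0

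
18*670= 12060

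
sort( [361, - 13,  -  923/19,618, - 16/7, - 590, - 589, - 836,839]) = [-836, - 590, - 589, - 923/19, - 13, - 16/7,361,618 , 839]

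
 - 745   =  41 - 786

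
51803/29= 1786 + 9/29  =  1786.31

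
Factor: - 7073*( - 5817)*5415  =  222792816015 = 3^2*5^1*7^1*11^1*19^2*277^1*643^1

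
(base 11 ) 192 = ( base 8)336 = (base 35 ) 6C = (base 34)6I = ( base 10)222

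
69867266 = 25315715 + 44551551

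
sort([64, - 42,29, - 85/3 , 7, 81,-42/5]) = [-42, -85/3,-42/5, 7, 29, 64, 81]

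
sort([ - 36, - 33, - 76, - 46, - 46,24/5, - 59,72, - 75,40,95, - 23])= [  -  76, - 75, - 59, - 46, - 46, - 36 ,- 33, -23 , 24/5, 40,72,95] 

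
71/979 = 71/979 = 0.07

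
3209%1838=1371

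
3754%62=34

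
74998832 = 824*91018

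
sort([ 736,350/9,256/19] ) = [ 256/19,350/9,736 ]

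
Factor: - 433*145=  - 5^1*29^1*433^1 = - 62785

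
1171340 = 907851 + 263489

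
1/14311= 1/14311 = 0.00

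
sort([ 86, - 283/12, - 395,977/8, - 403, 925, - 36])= [ - 403, - 395, - 36, - 283/12, 86, 977/8,925]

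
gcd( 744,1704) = 24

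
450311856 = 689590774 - 239278918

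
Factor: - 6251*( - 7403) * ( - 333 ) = - 3^2*7^1*11^1*19^1*37^1*47^1*673^1 = - 15409958949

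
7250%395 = 140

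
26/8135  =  26/8135 = 0.00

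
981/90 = 109/10=10.90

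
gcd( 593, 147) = 1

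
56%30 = 26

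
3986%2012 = 1974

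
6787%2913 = 961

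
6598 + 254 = 6852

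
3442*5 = 17210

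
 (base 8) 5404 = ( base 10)2820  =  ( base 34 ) 2ew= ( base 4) 230010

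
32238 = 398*81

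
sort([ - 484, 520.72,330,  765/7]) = [ - 484,  765/7,330,  520.72]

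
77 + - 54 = 23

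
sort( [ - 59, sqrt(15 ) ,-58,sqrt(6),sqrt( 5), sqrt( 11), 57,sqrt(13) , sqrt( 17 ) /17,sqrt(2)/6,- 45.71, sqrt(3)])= [ - 59 , - 58, - 45.71,sqrt(2)/6,sqrt( 17 )/17,sqrt(3), sqrt(5), sqrt(6),sqrt( 11), sqrt(13), sqrt(15), 57 ] 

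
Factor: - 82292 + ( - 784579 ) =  - 3^2 * 61^1 * 1579^1 = -  866871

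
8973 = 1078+7895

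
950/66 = 14 + 13/33 = 14.39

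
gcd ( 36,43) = 1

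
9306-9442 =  - 136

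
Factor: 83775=3^1*5^2*1117^1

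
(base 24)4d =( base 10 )109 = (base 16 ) 6d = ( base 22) 4L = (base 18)61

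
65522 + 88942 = 154464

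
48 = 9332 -9284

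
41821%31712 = 10109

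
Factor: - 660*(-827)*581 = 317121420 = 2^2*3^1 * 5^1 * 7^1*11^1* 83^1*827^1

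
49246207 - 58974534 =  - 9728327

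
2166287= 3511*617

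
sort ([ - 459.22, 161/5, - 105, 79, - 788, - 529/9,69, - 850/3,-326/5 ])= [  -  788 , - 459.22,-850/3, - 105, -326/5, - 529/9, 161/5, 69, 79] 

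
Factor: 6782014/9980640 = 3391007/4990320 = 2^( - 4) * 3^(-2)*5^(-1)*17^1*29^(-1 )*151^1*239^(-1)*1321^1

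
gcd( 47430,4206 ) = 6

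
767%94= 15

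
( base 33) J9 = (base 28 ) MK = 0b1001111100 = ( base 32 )JS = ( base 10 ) 636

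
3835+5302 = 9137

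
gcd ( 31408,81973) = 1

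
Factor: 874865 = 5^1*37^1*4729^1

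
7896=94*84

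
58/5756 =29/2878=0.01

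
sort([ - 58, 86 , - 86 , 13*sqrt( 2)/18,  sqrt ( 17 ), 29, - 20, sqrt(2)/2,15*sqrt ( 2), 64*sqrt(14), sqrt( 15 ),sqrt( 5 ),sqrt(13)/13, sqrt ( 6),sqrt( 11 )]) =[ - 86 ,  -  58, - 20, sqrt(13)/13, sqrt( 2)/2,13*sqrt(2)/18,sqrt( 5), sqrt( 6),sqrt ( 11),sqrt(15),sqrt( 17),  15*sqrt( 2), 29, 86, 64*sqrt(14)] 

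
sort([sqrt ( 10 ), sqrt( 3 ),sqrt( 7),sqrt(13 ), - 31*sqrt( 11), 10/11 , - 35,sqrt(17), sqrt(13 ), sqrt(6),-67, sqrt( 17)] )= [ - 31*sqrt( 11), - 67,  -  35, 10/11,  sqrt ( 3),sqrt(6 ), sqrt(7), sqrt( 10),sqrt (13 ),sqrt( 13), sqrt(17), sqrt(17 )] 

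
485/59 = 485/59  =  8.22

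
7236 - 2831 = 4405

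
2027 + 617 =2644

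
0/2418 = 0 = 0.00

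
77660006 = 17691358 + 59968648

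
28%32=28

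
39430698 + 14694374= 54125072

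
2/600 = 1/300 = 0.00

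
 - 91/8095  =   - 91/8095 = - 0.01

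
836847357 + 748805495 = 1585652852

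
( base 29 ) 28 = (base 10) 66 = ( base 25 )2G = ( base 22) 30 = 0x42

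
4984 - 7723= -2739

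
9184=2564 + 6620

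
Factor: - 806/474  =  -403/237 = -3^(  -  1) * 13^1*31^1* 79^( - 1) 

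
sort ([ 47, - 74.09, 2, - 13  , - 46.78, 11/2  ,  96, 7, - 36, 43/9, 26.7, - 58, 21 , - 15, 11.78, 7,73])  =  [ - 74.09,-58, - 46.78, - 36, - 15, - 13, 2, 43/9 , 11/2, 7,7,  11.78, 21, 26.7, 47, 73 , 96]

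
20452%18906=1546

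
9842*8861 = 87209962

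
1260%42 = 0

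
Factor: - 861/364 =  - 2^(  -  2)*3^1 * 13^( - 1)*41^1 = - 123/52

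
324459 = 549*591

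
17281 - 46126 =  - 28845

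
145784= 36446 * 4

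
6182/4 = 3091/2=1545.50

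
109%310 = 109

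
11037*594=6555978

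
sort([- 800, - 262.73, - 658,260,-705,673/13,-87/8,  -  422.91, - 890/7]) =[ - 800, - 705, - 658 , - 422.91, - 262.73, - 890/7, - 87/8,673/13,260]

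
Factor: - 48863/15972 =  - 2^ (-2 )*3^( - 1)*11^( - 3)  *131^1*373^1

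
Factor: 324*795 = 257580 = 2^2 * 3^5 * 5^1*53^1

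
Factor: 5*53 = 5^1*53^1 = 265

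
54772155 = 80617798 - 25845643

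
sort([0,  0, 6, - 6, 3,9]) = [ - 6, 0, 0, 3, 6, 9] 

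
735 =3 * 245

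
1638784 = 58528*28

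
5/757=5/757 = 0.01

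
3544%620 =444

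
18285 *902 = 16493070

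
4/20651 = 4/20651  =  0.00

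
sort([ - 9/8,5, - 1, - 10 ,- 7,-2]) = [ - 10, - 7, - 2, - 9/8, - 1,5 ] 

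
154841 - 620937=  - 466096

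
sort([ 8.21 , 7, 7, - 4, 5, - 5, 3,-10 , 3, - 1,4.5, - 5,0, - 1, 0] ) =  [-10, - 5, - 5, -4,-1, - 1 , 0, 0, 3,3,4.5, 5, 7,7, 8.21]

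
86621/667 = 86621/667 = 129.87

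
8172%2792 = 2588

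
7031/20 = 351+11/20 =351.55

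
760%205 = 145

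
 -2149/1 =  - 2149 = -2149.00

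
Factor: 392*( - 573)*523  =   - 117474168 = -2^3*3^1*7^2*191^1*523^1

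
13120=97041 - 83921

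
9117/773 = 9117/773 = 11.79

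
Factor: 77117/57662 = 2^( - 1 )*11^( - 1)*67^1 * 1151^1*2621^ (-1)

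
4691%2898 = 1793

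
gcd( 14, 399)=7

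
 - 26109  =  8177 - 34286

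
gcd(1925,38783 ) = 1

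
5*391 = 1955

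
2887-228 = 2659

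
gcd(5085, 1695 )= 1695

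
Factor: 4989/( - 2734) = - 2^(  -  1)*3^1 * 1367^( -1) * 1663^1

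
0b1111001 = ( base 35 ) 3G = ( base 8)171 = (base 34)3j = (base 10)121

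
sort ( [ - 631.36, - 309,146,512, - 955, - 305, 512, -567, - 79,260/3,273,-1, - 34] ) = [-955, - 631.36, - 567,- 309,  -  305, - 79, - 34, - 1,  260/3 , 146,273,  512 , 512 ]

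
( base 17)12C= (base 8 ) 517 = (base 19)HC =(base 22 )F5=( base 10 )335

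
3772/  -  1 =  - 3772/1=-3772.00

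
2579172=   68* 37929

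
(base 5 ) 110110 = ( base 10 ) 3780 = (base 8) 7304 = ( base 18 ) BC0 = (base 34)396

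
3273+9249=12522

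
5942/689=8 + 430/689 = 8.62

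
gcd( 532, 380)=76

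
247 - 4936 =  - 4689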